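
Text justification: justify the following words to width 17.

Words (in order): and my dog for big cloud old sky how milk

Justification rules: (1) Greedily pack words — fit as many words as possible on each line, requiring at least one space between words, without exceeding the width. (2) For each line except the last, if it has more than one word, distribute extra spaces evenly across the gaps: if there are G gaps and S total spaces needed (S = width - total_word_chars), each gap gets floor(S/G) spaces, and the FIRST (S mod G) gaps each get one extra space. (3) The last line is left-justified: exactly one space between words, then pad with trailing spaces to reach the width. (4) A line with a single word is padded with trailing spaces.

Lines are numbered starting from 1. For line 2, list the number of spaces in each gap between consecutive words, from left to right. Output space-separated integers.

Answer: 1 1 1

Derivation:
Line 1: ['and', 'my', 'dog', 'for'] (min_width=14, slack=3)
Line 2: ['big', 'cloud', 'old', 'sky'] (min_width=17, slack=0)
Line 3: ['how', 'milk'] (min_width=8, slack=9)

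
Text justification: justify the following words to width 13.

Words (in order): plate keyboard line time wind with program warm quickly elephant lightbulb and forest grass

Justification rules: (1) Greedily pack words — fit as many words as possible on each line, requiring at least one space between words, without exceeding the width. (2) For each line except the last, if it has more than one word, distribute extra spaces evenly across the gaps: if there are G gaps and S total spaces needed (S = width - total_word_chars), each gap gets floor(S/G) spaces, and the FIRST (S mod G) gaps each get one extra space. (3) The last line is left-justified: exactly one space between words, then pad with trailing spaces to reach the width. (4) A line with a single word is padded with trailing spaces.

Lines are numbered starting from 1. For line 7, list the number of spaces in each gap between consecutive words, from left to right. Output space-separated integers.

Line 1: ['plate'] (min_width=5, slack=8)
Line 2: ['keyboard', 'line'] (min_width=13, slack=0)
Line 3: ['time', 'wind'] (min_width=9, slack=4)
Line 4: ['with', 'program'] (min_width=12, slack=1)
Line 5: ['warm', 'quickly'] (min_width=12, slack=1)
Line 6: ['elephant'] (min_width=8, slack=5)
Line 7: ['lightbulb', 'and'] (min_width=13, slack=0)
Line 8: ['forest', 'grass'] (min_width=12, slack=1)

Answer: 1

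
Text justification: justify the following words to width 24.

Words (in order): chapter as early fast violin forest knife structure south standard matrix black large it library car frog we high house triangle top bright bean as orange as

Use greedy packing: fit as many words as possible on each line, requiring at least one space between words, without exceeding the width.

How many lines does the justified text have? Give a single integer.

Line 1: ['chapter', 'as', 'early', 'fast'] (min_width=21, slack=3)
Line 2: ['violin', 'forest', 'knife'] (min_width=19, slack=5)
Line 3: ['structure', 'south', 'standard'] (min_width=24, slack=0)
Line 4: ['matrix', 'black', 'large', 'it'] (min_width=21, slack=3)
Line 5: ['library', 'car', 'frog', 'we', 'high'] (min_width=24, slack=0)
Line 6: ['house', 'triangle', 'top'] (min_width=18, slack=6)
Line 7: ['bright', 'bean', 'as', 'orange', 'as'] (min_width=24, slack=0)
Total lines: 7

Answer: 7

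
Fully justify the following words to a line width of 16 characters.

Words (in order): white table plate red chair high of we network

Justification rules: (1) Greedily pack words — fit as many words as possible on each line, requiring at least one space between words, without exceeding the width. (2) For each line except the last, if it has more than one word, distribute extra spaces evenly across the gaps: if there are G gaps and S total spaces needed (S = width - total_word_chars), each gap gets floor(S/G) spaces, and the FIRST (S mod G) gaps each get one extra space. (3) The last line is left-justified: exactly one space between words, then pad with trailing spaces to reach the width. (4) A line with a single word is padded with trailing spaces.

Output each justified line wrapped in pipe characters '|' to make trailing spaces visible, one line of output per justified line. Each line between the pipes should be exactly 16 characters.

Line 1: ['white', 'table'] (min_width=11, slack=5)
Line 2: ['plate', 'red', 'chair'] (min_width=15, slack=1)
Line 3: ['high', 'of', 'we'] (min_width=10, slack=6)
Line 4: ['network'] (min_width=7, slack=9)

Answer: |white      table|
|plate  red chair|
|high    of    we|
|network         |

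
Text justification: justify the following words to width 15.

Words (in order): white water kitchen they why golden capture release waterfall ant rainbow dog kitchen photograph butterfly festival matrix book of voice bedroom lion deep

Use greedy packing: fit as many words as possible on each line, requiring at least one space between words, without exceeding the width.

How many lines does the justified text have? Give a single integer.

Line 1: ['white', 'water'] (min_width=11, slack=4)
Line 2: ['kitchen', 'they'] (min_width=12, slack=3)
Line 3: ['why', 'golden'] (min_width=10, slack=5)
Line 4: ['capture', 'release'] (min_width=15, slack=0)
Line 5: ['waterfall', 'ant'] (min_width=13, slack=2)
Line 6: ['rainbow', 'dog'] (min_width=11, slack=4)
Line 7: ['kitchen'] (min_width=7, slack=8)
Line 8: ['photograph'] (min_width=10, slack=5)
Line 9: ['butterfly'] (min_width=9, slack=6)
Line 10: ['festival', 'matrix'] (min_width=15, slack=0)
Line 11: ['book', 'of', 'voice'] (min_width=13, slack=2)
Line 12: ['bedroom', 'lion'] (min_width=12, slack=3)
Line 13: ['deep'] (min_width=4, slack=11)
Total lines: 13

Answer: 13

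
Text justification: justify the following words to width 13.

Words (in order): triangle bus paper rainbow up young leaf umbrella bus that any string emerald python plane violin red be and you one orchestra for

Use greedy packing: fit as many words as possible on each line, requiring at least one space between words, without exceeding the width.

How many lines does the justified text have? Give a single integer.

Line 1: ['triangle', 'bus'] (min_width=12, slack=1)
Line 2: ['paper', 'rainbow'] (min_width=13, slack=0)
Line 3: ['up', 'young', 'leaf'] (min_width=13, slack=0)
Line 4: ['umbrella', 'bus'] (min_width=12, slack=1)
Line 5: ['that', 'any'] (min_width=8, slack=5)
Line 6: ['string'] (min_width=6, slack=7)
Line 7: ['emerald'] (min_width=7, slack=6)
Line 8: ['python', 'plane'] (min_width=12, slack=1)
Line 9: ['violin', 'red', 'be'] (min_width=13, slack=0)
Line 10: ['and', 'you', 'one'] (min_width=11, slack=2)
Line 11: ['orchestra', 'for'] (min_width=13, slack=0)
Total lines: 11

Answer: 11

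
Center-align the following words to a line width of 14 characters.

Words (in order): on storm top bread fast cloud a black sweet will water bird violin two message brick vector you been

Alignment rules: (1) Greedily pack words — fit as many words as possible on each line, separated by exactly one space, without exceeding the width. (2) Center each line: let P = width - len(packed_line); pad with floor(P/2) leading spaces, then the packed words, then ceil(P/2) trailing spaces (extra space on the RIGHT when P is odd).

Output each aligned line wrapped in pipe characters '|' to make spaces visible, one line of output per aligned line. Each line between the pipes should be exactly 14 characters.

Answer: | on storm top |
|  bread fast  |
|cloud a black |
|  sweet will  |
|  water bird  |
|  violin two  |
|message brick |
|  vector you  |
|     been     |

Derivation:
Line 1: ['on', 'storm', 'top'] (min_width=12, slack=2)
Line 2: ['bread', 'fast'] (min_width=10, slack=4)
Line 3: ['cloud', 'a', 'black'] (min_width=13, slack=1)
Line 4: ['sweet', 'will'] (min_width=10, slack=4)
Line 5: ['water', 'bird'] (min_width=10, slack=4)
Line 6: ['violin', 'two'] (min_width=10, slack=4)
Line 7: ['message', 'brick'] (min_width=13, slack=1)
Line 8: ['vector', 'you'] (min_width=10, slack=4)
Line 9: ['been'] (min_width=4, slack=10)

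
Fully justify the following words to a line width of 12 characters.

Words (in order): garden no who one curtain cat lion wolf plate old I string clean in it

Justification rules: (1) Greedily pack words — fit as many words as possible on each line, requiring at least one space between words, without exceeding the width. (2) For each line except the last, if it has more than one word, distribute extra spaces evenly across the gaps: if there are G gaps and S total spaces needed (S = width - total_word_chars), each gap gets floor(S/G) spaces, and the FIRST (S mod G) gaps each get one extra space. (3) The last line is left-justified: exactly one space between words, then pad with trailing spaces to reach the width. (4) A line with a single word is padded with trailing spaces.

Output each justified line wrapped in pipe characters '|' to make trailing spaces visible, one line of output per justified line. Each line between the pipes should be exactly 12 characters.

Answer: |garden    no|
|who      one|
|curtain  cat|
|lion    wolf|
|plate  old I|
|string clean|
|in it       |

Derivation:
Line 1: ['garden', 'no'] (min_width=9, slack=3)
Line 2: ['who', 'one'] (min_width=7, slack=5)
Line 3: ['curtain', 'cat'] (min_width=11, slack=1)
Line 4: ['lion', 'wolf'] (min_width=9, slack=3)
Line 5: ['plate', 'old', 'I'] (min_width=11, slack=1)
Line 6: ['string', 'clean'] (min_width=12, slack=0)
Line 7: ['in', 'it'] (min_width=5, slack=7)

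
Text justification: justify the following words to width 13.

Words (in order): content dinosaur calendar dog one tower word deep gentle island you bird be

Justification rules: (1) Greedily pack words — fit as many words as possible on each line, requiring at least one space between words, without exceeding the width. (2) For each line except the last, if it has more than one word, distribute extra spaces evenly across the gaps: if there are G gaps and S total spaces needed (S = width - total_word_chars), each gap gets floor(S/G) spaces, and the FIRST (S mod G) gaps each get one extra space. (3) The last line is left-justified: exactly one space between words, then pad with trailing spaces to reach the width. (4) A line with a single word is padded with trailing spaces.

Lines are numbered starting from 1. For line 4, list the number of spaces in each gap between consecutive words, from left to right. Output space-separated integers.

Line 1: ['content'] (min_width=7, slack=6)
Line 2: ['dinosaur'] (min_width=8, slack=5)
Line 3: ['calendar', 'dog'] (min_width=12, slack=1)
Line 4: ['one', 'tower'] (min_width=9, slack=4)
Line 5: ['word', 'deep'] (min_width=9, slack=4)
Line 6: ['gentle', 'island'] (min_width=13, slack=0)
Line 7: ['you', 'bird', 'be'] (min_width=11, slack=2)

Answer: 5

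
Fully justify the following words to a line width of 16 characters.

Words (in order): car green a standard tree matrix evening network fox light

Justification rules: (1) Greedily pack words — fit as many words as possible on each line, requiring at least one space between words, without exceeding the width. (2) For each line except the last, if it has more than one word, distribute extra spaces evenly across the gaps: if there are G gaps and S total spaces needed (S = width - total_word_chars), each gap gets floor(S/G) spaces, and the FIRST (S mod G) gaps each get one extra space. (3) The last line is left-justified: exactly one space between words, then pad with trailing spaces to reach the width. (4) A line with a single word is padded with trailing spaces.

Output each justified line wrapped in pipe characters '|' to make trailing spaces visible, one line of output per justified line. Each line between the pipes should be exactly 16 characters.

Answer: |car    green   a|
|standard    tree|
|matrix   evening|
|network      fox|
|light           |

Derivation:
Line 1: ['car', 'green', 'a'] (min_width=11, slack=5)
Line 2: ['standard', 'tree'] (min_width=13, slack=3)
Line 3: ['matrix', 'evening'] (min_width=14, slack=2)
Line 4: ['network', 'fox'] (min_width=11, slack=5)
Line 5: ['light'] (min_width=5, slack=11)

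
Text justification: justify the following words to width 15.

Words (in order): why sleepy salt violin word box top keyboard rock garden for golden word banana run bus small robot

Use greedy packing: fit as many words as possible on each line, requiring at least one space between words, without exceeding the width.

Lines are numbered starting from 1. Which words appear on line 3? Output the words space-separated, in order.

Answer: top keyboard

Derivation:
Line 1: ['why', 'sleepy', 'salt'] (min_width=15, slack=0)
Line 2: ['violin', 'word', 'box'] (min_width=15, slack=0)
Line 3: ['top', 'keyboard'] (min_width=12, slack=3)
Line 4: ['rock', 'garden', 'for'] (min_width=15, slack=0)
Line 5: ['golden', 'word'] (min_width=11, slack=4)
Line 6: ['banana', 'run', 'bus'] (min_width=14, slack=1)
Line 7: ['small', 'robot'] (min_width=11, slack=4)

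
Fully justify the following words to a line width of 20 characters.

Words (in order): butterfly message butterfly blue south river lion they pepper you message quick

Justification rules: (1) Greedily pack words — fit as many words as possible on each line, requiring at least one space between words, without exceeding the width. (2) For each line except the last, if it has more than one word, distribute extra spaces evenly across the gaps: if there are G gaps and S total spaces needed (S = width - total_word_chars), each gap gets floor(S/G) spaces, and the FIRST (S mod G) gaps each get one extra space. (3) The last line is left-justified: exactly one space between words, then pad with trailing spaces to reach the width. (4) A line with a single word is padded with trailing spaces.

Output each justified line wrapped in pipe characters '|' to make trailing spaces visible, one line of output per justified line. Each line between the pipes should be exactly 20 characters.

Answer: |butterfly    message|
|butterfly blue south|
|river    lion   they|
|pepper  you  message|
|quick               |

Derivation:
Line 1: ['butterfly', 'message'] (min_width=17, slack=3)
Line 2: ['butterfly', 'blue', 'south'] (min_width=20, slack=0)
Line 3: ['river', 'lion', 'they'] (min_width=15, slack=5)
Line 4: ['pepper', 'you', 'message'] (min_width=18, slack=2)
Line 5: ['quick'] (min_width=5, slack=15)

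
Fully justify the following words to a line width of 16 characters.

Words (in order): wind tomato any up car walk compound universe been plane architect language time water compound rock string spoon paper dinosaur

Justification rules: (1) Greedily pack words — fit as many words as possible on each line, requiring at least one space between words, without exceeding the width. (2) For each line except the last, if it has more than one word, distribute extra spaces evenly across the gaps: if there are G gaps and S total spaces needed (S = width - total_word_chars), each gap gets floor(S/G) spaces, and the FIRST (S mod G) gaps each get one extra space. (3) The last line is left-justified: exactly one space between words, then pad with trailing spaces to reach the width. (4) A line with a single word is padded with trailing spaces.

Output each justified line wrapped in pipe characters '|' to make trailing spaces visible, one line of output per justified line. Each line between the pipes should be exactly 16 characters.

Answer: |wind  tomato any|
|up    car   walk|
|compound        |
|universe    been|
|plane  architect|
|language    time|
|water   compound|
|rock      string|
|spoon      paper|
|dinosaur        |

Derivation:
Line 1: ['wind', 'tomato', 'any'] (min_width=15, slack=1)
Line 2: ['up', 'car', 'walk'] (min_width=11, slack=5)
Line 3: ['compound'] (min_width=8, slack=8)
Line 4: ['universe', 'been'] (min_width=13, slack=3)
Line 5: ['plane', 'architect'] (min_width=15, slack=1)
Line 6: ['language', 'time'] (min_width=13, slack=3)
Line 7: ['water', 'compound'] (min_width=14, slack=2)
Line 8: ['rock', 'string'] (min_width=11, slack=5)
Line 9: ['spoon', 'paper'] (min_width=11, slack=5)
Line 10: ['dinosaur'] (min_width=8, slack=8)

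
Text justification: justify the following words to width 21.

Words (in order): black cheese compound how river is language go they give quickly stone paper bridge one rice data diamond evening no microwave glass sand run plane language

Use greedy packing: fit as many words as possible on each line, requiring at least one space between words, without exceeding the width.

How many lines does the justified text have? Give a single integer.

Line 1: ['black', 'cheese', 'compound'] (min_width=21, slack=0)
Line 2: ['how', 'river', 'is', 'language'] (min_width=21, slack=0)
Line 3: ['go', 'they', 'give', 'quickly'] (min_width=20, slack=1)
Line 4: ['stone', 'paper', 'bridge'] (min_width=18, slack=3)
Line 5: ['one', 'rice', 'data', 'diamond'] (min_width=21, slack=0)
Line 6: ['evening', 'no', 'microwave'] (min_width=20, slack=1)
Line 7: ['glass', 'sand', 'run', 'plane'] (min_width=20, slack=1)
Line 8: ['language'] (min_width=8, slack=13)
Total lines: 8

Answer: 8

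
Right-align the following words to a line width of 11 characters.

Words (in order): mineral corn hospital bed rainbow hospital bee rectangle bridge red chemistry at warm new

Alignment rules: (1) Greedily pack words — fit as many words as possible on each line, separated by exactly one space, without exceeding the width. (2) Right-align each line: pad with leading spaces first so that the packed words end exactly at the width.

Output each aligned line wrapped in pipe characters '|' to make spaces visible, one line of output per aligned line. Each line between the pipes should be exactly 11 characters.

Line 1: ['mineral'] (min_width=7, slack=4)
Line 2: ['corn'] (min_width=4, slack=7)
Line 3: ['hospital'] (min_width=8, slack=3)
Line 4: ['bed', 'rainbow'] (min_width=11, slack=0)
Line 5: ['hospital'] (min_width=8, slack=3)
Line 6: ['bee'] (min_width=3, slack=8)
Line 7: ['rectangle'] (min_width=9, slack=2)
Line 8: ['bridge', 'red'] (min_width=10, slack=1)
Line 9: ['chemistry'] (min_width=9, slack=2)
Line 10: ['at', 'warm', 'new'] (min_width=11, slack=0)

Answer: |    mineral|
|       corn|
|   hospital|
|bed rainbow|
|   hospital|
|        bee|
|  rectangle|
| bridge red|
|  chemistry|
|at warm new|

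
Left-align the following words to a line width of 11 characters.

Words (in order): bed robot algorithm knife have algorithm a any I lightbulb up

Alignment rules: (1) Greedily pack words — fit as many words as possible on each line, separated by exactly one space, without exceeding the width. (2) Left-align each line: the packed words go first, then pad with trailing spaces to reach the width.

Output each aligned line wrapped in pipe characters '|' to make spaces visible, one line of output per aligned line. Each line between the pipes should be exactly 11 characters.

Line 1: ['bed', 'robot'] (min_width=9, slack=2)
Line 2: ['algorithm'] (min_width=9, slack=2)
Line 3: ['knife', 'have'] (min_width=10, slack=1)
Line 4: ['algorithm', 'a'] (min_width=11, slack=0)
Line 5: ['any', 'I'] (min_width=5, slack=6)
Line 6: ['lightbulb'] (min_width=9, slack=2)
Line 7: ['up'] (min_width=2, slack=9)

Answer: |bed robot  |
|algorithm  |
|knife have |
|algorithm a|
|any I      |
|lightbulb  |
|up         |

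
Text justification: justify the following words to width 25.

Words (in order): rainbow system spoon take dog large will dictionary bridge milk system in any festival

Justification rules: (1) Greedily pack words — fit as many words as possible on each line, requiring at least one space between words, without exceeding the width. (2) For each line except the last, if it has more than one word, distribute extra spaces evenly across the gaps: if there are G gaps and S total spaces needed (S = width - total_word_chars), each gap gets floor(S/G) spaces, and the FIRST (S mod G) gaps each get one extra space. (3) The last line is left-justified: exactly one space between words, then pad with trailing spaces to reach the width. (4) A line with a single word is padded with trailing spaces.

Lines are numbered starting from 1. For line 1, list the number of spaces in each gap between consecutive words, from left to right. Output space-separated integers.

Answer: 1 1 1

Derivation:
Line 1: ['rainbow', 'system', 'spoon', 'take'] (min_width=25, slack=0)
Line 2: ['dog', 'large', 'will', 'dictionary'] (min_width=25, slack=0)
Line 3: ['bridge', 'milk', 'system', 'in', 'any'] (min_width=25, slack=0)
Line 4: ['festival'] (min_width=8, slack=17)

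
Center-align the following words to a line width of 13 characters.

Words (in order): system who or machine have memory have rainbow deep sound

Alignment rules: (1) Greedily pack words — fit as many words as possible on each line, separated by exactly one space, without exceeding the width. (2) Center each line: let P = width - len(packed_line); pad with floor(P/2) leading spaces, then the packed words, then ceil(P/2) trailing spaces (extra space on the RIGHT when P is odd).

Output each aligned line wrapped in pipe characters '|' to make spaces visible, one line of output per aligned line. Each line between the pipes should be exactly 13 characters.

Answer: |system who or|
|machine have |
| memory have |
|rainbow deep |
|    sound    |

Derivation:
Line 1: ['system', 'who', 'or'] (min_width=13, slack=0)
Line 2: ['machine', 'have'] (min_width=12, slack=1)
Line 3: ['memory', 'have'] (min_width=11, slack=2)
Line 4: ['rainbow', 'deep'] (min_width=12, slack=1)
Line 5: ['sound'] (min_width=5, slack=8)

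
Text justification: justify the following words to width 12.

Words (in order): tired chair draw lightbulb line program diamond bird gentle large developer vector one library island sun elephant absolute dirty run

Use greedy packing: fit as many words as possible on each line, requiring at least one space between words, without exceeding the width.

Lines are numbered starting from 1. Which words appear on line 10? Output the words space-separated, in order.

Line 1: ['tired', 'chair'] (min_width=11, slack=1)
Line 2: ['draw'] (min_width=4, slack=8)
Line 3: ['lightbulb'] (min_width=9, slack=3)
Line 4: ['line', 'program'] (min_width=12, slack=0)
Line 5: ['diamond', 'bird'] (min_width=12, slack=0)
Line 6: ['gentle', 'large'] (min_width=12, slack=0)
Line 7: ['developer'] (min_width=9, slack=3)
Line 8: ['vector', 'one'] (min_width=10, slack=2)
Line 9: ['library'] (min_width=7, slack=5)
Line 10: ['island', 'sun'] (min_width=10, slack=2)
Line 11: ['elephant'] (min_width=8, slack=4)
Line 12: ['absolute'] (min_width=8, slack=4)
Line 13: ['dirty', 'run'] (min_width=9, slack=3)

Answer: island sun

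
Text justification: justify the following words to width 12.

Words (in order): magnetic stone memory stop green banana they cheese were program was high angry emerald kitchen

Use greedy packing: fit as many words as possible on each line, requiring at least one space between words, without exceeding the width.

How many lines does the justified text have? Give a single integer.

Line 1: ['magnetic'] (min_width=8, slack=4)
Line 2: ['stone', 'memory'] (min_width=12, slack=0)
Line 3: ['stop', 'green'] (min_width=10, slack=2)
Line 4: ['banana', 'they'] (min_width=11, slack=1)
Line 5: ['cheese', 'were'] (min_width=11, slack=1)
Line 6: ['program', 'was'] (min_width=11, slack=1)
Line 7: ['high', 'angry'] (min_width=10, slack=2)
Line 8: ['emerald'] (min_width=7, slack=5)
Line 9: ['kitchen'] (min_width=7, slack=5)
Total lines: 9

Answer: 9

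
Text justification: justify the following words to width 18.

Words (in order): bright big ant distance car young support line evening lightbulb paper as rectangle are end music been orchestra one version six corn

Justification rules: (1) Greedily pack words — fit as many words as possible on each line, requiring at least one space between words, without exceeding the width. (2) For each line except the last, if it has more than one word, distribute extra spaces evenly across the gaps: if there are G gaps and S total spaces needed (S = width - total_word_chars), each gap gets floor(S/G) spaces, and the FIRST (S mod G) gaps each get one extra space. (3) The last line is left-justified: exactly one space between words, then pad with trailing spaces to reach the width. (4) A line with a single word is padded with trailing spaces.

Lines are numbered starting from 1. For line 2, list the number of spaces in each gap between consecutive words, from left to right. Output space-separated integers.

Line 1: ['bright', 'big', 'ant'] (min_width=14, slack=4)
Line 2: ['distance', 'car', 'young'] (min_width=18, slack=0)
Line 3: ['support', 'line'] (min_width=12, slack=6)
Line 4: ['evening', 'lightbulb'] (min_width=17, slack=1)
Line 5: ['paper', 'as', 'rectangle'] (min_width=18, slack=0)
Line 6: ['are', 'end', 'music', 'been'] (min_width=18, slack=0)
Line 7: ['orchestra', 'one'] (min_width=13, slack=5)
Line 8: ['version', 'six', 'corn'] (min_width=16, slack=2)

Answer: 1 1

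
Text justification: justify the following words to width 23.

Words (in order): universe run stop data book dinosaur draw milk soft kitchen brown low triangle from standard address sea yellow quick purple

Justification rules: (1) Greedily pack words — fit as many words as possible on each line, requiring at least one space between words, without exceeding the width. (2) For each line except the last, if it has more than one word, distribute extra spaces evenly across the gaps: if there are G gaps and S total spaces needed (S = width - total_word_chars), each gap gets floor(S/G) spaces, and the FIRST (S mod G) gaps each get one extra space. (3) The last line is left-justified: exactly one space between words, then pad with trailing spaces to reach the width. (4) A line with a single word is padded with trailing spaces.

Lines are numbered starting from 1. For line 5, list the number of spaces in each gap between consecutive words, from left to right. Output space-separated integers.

Answer: 4 3

Derivation:
Line 1: ['universe', 'run', 'stop', 'data'] (min_width=22, slack=1)
Line 2: ['book', 'dinosaur', 'draw', 'milk'] (min_width=23, slack=0)
Line 3: ['soft', 'kitchen', 'brown', 'low'] (min_width=22, slack=1)
Line 4: ['triangle', 'from', 'standard'] (min_width=22, slack=1)
Line 5: ['address', 'sea', 'yellow'] (min_width=18, slack=5)
Line 6: ['quick', 'purple'] (min_width=12, slack=11)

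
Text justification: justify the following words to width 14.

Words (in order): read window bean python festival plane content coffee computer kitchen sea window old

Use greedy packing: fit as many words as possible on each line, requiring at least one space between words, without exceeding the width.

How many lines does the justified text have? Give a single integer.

Line 1: ['read', 'window'] (min_width=11, slack=3)
Line 2: ['bean', 'python'] (min_width=11, slack=3)
Line 3: ['festival', 'plane'] (min_width=14, slack=0)
Line 4: ['content', 'coffee'] (min_width=14, slack=0)
Line 5: ['computer'] (min_width=8, slack=6)
Line 6: ['kitchen', 'sea'] (min_width=11, slack=3)
Line 7: ['window', 'old'] (min_width=10, slack=4)
Total lines: 7

Answer: 7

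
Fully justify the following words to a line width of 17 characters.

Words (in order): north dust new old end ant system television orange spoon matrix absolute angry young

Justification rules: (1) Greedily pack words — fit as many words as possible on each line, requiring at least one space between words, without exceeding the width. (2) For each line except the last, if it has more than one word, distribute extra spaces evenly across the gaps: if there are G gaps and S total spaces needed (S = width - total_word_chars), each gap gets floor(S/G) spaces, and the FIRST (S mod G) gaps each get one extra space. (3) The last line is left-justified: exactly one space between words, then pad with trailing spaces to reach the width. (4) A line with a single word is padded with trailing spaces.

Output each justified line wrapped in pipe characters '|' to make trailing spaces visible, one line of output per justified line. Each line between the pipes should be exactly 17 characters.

Answer: |north   dust  new|
|old    end    ant|
|system television|
|orange      spoon|
|matrix   absolute|
|angry young      |

Derivation:
Line 1: ['north', 'dust', 'new'] (min_width=14, slack=3)
Line 2: ['old', 'end', 'ant'] (min_width=11, slack=6)
Line 3: ['system', 'television'] (min_width=17, slack=0)
Line 4: ['orange', 'spoon'] (min_width=12, slack=5)
Line 5: ['matrix', 'absolute'] (min_width=15, slack=2)
Line 6: ['angry', 'young'] (min_width=11, slack=6)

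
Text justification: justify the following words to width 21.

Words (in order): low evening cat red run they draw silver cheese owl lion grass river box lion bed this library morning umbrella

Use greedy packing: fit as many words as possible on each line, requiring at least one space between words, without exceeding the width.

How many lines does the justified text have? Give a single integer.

Answer: 6

Derivation:
Line 1: ['low', 'evening', 'cat', 'red'] (min_width=19, slack=2)
Line 2: ['run', 'they', 'draw', 'silver'] (min_width=20, slack=1)
Line 3: ['cheese', 'owl', 'lion', 'grass'] (min_width=21, slack=0)
Line 4: ['river', 'box', 'lion', 'bed'] (min_width=18, slack=3)
Line 5: ['this', 'library', 'morning'] (min_width=20, slack=1)
Line 6: ['umbrella'] (min_width=8, slack=13)
Total lines: 6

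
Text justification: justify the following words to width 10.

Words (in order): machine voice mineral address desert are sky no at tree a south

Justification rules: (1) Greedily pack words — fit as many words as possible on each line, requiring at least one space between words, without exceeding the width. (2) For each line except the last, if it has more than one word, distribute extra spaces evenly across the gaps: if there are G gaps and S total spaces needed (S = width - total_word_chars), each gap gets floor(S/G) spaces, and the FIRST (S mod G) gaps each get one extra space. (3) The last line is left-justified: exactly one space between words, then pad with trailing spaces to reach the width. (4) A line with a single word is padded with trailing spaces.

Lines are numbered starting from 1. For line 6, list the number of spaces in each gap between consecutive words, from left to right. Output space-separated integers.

Answer: 2 1

Derivation:
Line 1: ['machine'] (min_width=7, slack=3)
Line 2: ['voice'] (min_width=5, slack=5)
Line 3: ['mineral'] (min_width=7, slack=3)
Line 4: ['address'] (min_width=7, slack=3)
Line 5: ['desert', 'are'] (min_width=10, slack=0)
Line 6: ['sky', 'no', 'at'] (min_width=9, slack=1)
Line 7: ['tree', 'a'] (min_width=6, slack=4)
Line 8: ['south'] (min_width=5, slack=5)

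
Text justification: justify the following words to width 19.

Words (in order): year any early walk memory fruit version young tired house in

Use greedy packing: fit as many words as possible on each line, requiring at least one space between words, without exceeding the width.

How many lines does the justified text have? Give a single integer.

Answer: 4

Derivation:
Line 1: ['year', 'any', 'early', 'walk'] (min_width=19, slack=0)
Line 2: ['memory', 'fruit'] (min_width=12, slack=7)
Line 3: ['version', 'young', 'tired'] (min_width=19, slack=0)
Line 4: ['house', 'in'] (min_width=8, slack=11)
Total lines: 4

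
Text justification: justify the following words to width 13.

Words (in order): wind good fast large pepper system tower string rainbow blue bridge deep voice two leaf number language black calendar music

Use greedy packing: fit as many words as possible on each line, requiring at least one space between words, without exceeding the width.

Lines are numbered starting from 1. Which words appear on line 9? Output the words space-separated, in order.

Answer: language

Derivation:
Line 1: ['wind', 'good'] (min_width=9, slack=4)
Line 2: ['fast', 'large'] (min_width=10, slack=3)
Line 3: ['pepper', 'system'] (min_width=13, slack=0)
Line 4: ['tower', 'string'] (min_width=12, slack=1)
Line 5: ['rainbow', 'blue'] (min_width=12, slack=1)
Line 6: ['bridge', 'deep'] (min_width=11, slack=2)
Line 7: ['voice', 'two'] (min_width=9, slack=4)
Line 8: ['leaf', 'number'] (min_width=11, slack=2)
Line 9: ['language'] (min_width=8, slack=5)
Line 10: ['black'] (min_width=5, slack=8)
Line 11: ['calendar'] (min_width=8, slack=5)
Line 12: ['music'] (min_width=5, slack=8)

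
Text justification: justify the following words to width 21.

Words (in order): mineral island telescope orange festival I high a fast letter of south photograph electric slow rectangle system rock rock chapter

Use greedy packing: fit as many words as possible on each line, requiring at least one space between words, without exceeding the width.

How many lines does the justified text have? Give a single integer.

Line 1: ['mineral', 'island'] (min_width=14, slack=7)
Line 2: ['telescope', 'orange'] (min_width=16, slack=5)
Line 3: ['festival', 'I', 'high', 'a'] (min_width=17, slack=4)
Line 4: ['fast', 'letter', 'of', 'south'] (min_width=20, slack=1)
Line 5: ['photograph', 'electric'] (min_width=19, slack=2)
Line 6: ['slow', 'rectangle', 'system'] (min_width=21, slack=0)
Line 7: ['rock', 'rock', 'chapter'] (min_width=17, slack=4)
Total lines: 7

Answer: 7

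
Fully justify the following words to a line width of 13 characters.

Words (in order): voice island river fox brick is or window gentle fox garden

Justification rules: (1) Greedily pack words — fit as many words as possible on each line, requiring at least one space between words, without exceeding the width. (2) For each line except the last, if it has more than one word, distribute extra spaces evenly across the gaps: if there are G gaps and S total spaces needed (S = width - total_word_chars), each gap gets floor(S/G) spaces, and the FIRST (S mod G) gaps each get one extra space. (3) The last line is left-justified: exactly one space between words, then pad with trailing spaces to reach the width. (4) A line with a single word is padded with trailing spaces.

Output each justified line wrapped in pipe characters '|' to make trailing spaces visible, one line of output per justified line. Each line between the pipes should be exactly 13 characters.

Answer: |voice  island|
|river     fox|
|brick  is  or|
|window gentle|
|fox garden   |

Derivation:
Line 1: ['voice', 'island'] (min_width=12, slack=1)
Line 2: ['river', 'fox'] (min_width=9, slack=4)
Line 3: ['brick', 'is', 'or'] (min_width=11, slack=2)
Line 4: ['window', 'gentle'] (min_width=13, slack=0)
Line 5: ['fox', 'garden'] (min_width=10, slack=3)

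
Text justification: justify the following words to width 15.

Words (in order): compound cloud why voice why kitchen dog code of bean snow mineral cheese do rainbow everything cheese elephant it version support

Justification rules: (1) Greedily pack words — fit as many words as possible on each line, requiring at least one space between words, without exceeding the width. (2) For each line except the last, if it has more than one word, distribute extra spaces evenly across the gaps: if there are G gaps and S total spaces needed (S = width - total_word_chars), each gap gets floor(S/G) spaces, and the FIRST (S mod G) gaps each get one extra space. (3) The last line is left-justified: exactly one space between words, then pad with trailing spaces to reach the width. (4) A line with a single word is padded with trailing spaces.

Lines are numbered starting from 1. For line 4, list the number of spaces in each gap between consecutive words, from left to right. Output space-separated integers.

Answer: 3 2

Derivation:
Line 1: ['compound', 'cloud'] (min_width=14, slack=1)
Line 2: ['why', 'voice', 'why'] (min_width=13, slack=2)
Line 3: ['kitchen', 'dog'] (min_width=11, slack=4)
Line 4: ['code', 'of', 'bean'] (min_width=12, slack=3)
Line 5: ['snow', 'mineral'] (min_width=12, slack=3)
Line 6: ['cheese', 'do'] (min_width=9, slack=6)
Line 7: ['rainbow'] (min_width=7, slack=8)
Line 8: ['everything'] (min_width=10, slack=5)
Line 9: ['cheese', 'elephant'] (min_width=15, slack=0)
Line 10: ['it', 'version'] (min_width=10, slack=5)
Line 11: ['support'] (min_width=7, slack=8)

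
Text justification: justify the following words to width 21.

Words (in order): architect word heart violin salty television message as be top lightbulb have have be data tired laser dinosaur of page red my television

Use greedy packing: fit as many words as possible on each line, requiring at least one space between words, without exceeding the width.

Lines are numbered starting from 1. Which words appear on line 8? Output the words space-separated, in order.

Answer: television

Derivation:
Line 1: ['architect', 'word', 'heart'] (min_width=20, slack=1)
Line 2: ['violin', 'salty'] (min_width=12, slack=9)
Line 3: ['television', 'message', 'as'] (min_width=21, slack=0)
Line 4: ['be', 'top', 'lightbulb', 'have'] (min_width=21, slack=0)
Line 5: ['have', 'be', 'data', 'tired'] (min_width=18, slack=3)
Line 6: ['laser', 'dinosaur', 'of'] (min_width=17, slack=4)
Line 7: ['page', 'red', 'my'] (min_width=11, slack=10)
Line 8: ['television'] (min_width=10, slack=11)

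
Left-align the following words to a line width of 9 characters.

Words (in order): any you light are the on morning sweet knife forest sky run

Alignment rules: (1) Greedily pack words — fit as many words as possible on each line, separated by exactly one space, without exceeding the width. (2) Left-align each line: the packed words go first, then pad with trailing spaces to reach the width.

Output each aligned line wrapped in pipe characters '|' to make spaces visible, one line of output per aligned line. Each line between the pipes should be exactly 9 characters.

Line 1: ['any', 'you'] (min_width=7, slack=2)
Line 2: ['light', 'are'] (min_width=9, slack=0)
Line 3: ['the', 'on'] (min_width=6, slack=3)
Line 4: ['morning'] (min_width=7, slack=2)
Line 5: ['sweet'] (min_width=5, slack=4)
Line 6: ['knife'] (min_width=5, slack=4)
Line 7: ['forest'] (min_width=6, slack=3)
Line 8: ['sky', 'run'] (min_width=7, slack=2)

Answer: |any you  |
|light are|
|the on   |
|morning  |
|sweet    |
|knife    |
|forest   |
|sky run  |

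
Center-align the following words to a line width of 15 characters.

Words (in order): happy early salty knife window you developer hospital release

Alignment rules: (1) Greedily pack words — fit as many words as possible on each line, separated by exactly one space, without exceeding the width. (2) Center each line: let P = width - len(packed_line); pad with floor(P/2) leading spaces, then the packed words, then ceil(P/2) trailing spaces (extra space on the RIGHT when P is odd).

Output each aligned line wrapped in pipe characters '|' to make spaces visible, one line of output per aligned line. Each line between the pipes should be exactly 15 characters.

Answer: |  happy early  |
|  salty knife  |
|  window you   |
|   developer   |
|   hospital    |
|    release    |

Derivation:
Line 1: ['happy', 'early'] (min_width=11, slack=4)
Line 2: ['salty', 'knife'] (min_width=11, slack=4)
Line 3: ['window', 'you'] (min_width=10, slack=5)
Line 4: ['developer'] (min_width=9, slack=6)
Line 5: ['hospital'] (min_width=8, slack=7)
Line 6: ['release'] (min_width=7, slack=8)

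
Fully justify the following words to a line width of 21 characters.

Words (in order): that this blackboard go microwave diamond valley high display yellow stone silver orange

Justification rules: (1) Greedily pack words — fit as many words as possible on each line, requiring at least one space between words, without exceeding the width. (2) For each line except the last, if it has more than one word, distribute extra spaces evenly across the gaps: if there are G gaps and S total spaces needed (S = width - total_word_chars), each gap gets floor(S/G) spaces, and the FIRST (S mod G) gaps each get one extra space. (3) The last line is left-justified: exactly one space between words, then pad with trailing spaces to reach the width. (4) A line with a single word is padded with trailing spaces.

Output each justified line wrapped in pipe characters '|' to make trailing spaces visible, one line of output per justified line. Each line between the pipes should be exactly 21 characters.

Line 1: ['that', 'this', 'blackboard'] (min_width=20, slack=1)
Line 2: ['go', 'microwave', 'diamond'] (min_width=20, slack=1)
Line 3: ['valley', 'high', 'display'] (min_width=19, slack=2)
Line 4: ['yellow', 'stone', 'silver'] (min_width=19, slack=2)
Line 5: ['orange'] (min_width=6, slack=15)

Answer: |that  this blackboard|
|go  microwave diamond|
|valley  high  display|
|yellow  stone  silver|
|orange               |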